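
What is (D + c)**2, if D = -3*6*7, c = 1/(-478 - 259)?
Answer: 8623536769/543169 ≈ 15876.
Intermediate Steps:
c = -1/737 (c = 1/(-737) = -1/737 ≈ -0.0013569)
D = -126 (D = -18*7 = -126)
(D + c)**2 = (-126 - 1/737)**2 = (-92863/737)**2 = 8623536769/543169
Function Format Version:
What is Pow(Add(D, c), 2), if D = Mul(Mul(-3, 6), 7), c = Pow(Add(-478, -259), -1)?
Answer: Rational(8623536769, 543169) ≈ 15876.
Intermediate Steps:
c = Rational(-1, 737) (c = Pow(-737, -1) = Rational(-1, 737) ≈ -0.0013569)
D = -126 (D = Mul(-18, 7) = -126)
Pow(Add(D, c), 2) = Pow(Add(-126, Rational(-1, 737)), 2) = Pow(Rational(-92863, 737), 2) = Rational(8623536769, 543169)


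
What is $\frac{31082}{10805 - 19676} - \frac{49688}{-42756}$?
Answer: $- \frac{24671104}{10535791} \approx -2.3416$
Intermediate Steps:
$\frac{31082}{10805 - 19676} - \frac{49688}{-42756} = \frac{31082}{10805 - 19676} - - \frac{12422}{10689} = \frac{31082}{-8871} + \frac{12422}{10689} = 31082 \left(- \frac{1}{8871}\right) + \frac{12422}{10689} = - \frac{31082}{8871} + \frac{12422}{10689} = - \frac{24671104}{10535791}$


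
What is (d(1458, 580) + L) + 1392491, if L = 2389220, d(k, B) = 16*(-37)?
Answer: 3781119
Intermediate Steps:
d(k, B) = -592
(d(1458, 580) + L) + 1392491 = (-592 + 2389220) + 1392491 = 2388628 + 1392491 = 3781119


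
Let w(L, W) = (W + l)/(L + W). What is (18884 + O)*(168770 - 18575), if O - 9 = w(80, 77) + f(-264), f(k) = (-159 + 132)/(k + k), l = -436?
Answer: 78400228722975/27632 ≈ 2.8373e+9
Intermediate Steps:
f(k) = -27/(2*k) (f(k) = -27*1/(2*k) = -27/(2*k))
w(L, W) = (-436 + W)/(L + W) (w(L, W) = (W - 436)/(L + W) = (-436 + W)/(L + W))
O = 186917/27632 (O = 9 + ((-436 + 77)/(80 + 77) - 27/2/(-264)) = 9 + (-359/157 - 27/2*(-1/264)) = 9 + ((1/157)*(-359) + 9/176) = 9 + (-359/157 + 9/176) = 9 - 61771/27632 = 186917/27632 ≈ 6.7645)
(18884 + O)*(168770 - 18575) = (18884 + 186917/27632)*(168770 - 18575) = (521989605/27632)*150195 = 78400228722975/27632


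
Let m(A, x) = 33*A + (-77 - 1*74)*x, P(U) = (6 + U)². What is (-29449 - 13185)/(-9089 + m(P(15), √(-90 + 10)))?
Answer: -14559511/1979961 - 3218867*I*√5/3959922 ≈ -7.3534 - 1.8176*I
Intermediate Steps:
m(A, x) = -151*x + 33*A (m(A, x) = 33*A + (-77 - 74)*x = 33*A - 151*x = -151*x + 33*A)
(-29449 - 13185)/(-9089 + m(P(15), √(-90 + 10))) = (-29449 - 13185)/(-9089 + (-151*√(-90 + 10) + 33*(6 + 15)²)) = -42634/(-9089 + (-604*I*√5 + 33*21²)) = -42634/(-9089 + (-604*I*√5 + 33*441)) = -42634/(-9089 + (-604*I*√5 + 14553)) = -42634/(-9089 + (14553 - 604*I*√5)) = -42634/(5464 - 604*I*√5)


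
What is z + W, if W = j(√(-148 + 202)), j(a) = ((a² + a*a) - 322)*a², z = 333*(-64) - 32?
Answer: -32900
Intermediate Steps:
z = -21344 (z = -21312 - 32 = -21344)
j(a) = a²*(-322 + 2*a²) (j(a) = ((a² + a²) - 322)*a² = (2*a² - 322)*a² = (-322 + 2*a²)*a² = a²*(-322 + 2*a²))
W = -11556 (W = 2*(√(-148 + 202))²*(-161 + (√(-148 + 202))²) = 2*(√54)²*(-161 + (√54)²) = 2*(3*√6)²*(-161 + (3*√6)²) = 2*54*(-161 + 54) = 2*54*(-107) = -11556)
z + W = -21344 - 11556 = -32900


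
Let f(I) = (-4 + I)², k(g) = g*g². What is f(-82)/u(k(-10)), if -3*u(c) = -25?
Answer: 22188/25 ≈ 887.52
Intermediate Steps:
k(g) = g³
u(c) = 25/3 (u(c) = -⅓*(-25) = 25/3)
f(-82)/u(k(-10)) = (-4 - 82)²/(25/3) = (-86)²*(3/25) = 7396*(3/25) = 22188/25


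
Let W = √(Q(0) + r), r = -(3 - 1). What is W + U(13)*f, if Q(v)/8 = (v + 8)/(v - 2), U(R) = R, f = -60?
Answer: -780 + I*√34 ≈ -780.0 + 5.831*I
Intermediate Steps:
r = -2 (r = -1*2 = -2)
Q(v) = 8*(8 + v)/(-2 + v) (Q(v) = 8*((v + 8)/(v - 2)) = 8*((8 + v)/(-2 + v)) = 8*(8 + v)/(-2 + v))
W = I*√34 (W = √(8*(8 + 0)/(-2 + 0) - 2) = √(8*8/(-2) - 2) = √(8*(-½)*8 - 2) = √(-32 - 2) = √(-34) = I*√34 ≈ 5.8309*I)
W + U(13)*f = I*√34 + 13*(-60) = I*√34 - 780 = -780 + I*√34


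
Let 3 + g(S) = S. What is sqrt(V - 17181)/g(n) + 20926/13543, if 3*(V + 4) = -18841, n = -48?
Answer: 20926/13543 - 2*I*sqrt(52797)/153 ≈ 1.5452 - 3.0036*I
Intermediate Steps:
g(S) = -3 + S
V = -18853/3 (V = -4 + (1/3)*(-18841) = -4 - 18841/3 = -18853/3 ≈ -6284.3)
sqrt(V - 17181)/g(n) + 20926/13543 = sqrt(-18853/3 - 17181)/(-3 - 48) + 20926/13543 = sqrt(-70396/3)/(-51) + 20926*(1/13543) = (2*I*sqrt(52797)/3)*(-1/51) + 20926/13543 = -2*I*sqrt(52797)/153 + 20926/13543 = 20926/13543 - 2*I*sqrt(52797)/153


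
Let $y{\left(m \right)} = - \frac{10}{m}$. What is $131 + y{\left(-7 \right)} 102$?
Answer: $\frac{1937}{7} \approx 276.71$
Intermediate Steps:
$131 + y{\left(-7 \right)} 102 = 131 + - \frac{10}{-7} \cdot 102 = 131 + \left(-10\right) \left(- \frac{1}{7}\right) 102 = 131 + \frac{10}{7} \cdot 102 = 131 + \frac{1020}{7} = \frac{1937}{7}$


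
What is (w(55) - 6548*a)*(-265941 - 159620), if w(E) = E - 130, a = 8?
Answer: 22324504499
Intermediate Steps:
w(E) = -130 + E
(w(55) - 6548*a)*(-265941 - 159620) = ((-130 + 55) - 6548*8)*(-265941 - 159620) = (-75 - 52384)*(-425561) = -52459*(-425561) = 22324504499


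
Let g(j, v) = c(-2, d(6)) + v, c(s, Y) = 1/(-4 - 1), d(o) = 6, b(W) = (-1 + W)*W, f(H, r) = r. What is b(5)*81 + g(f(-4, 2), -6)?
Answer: 8069/5 ≈ 1613.8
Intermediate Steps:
b(W) = W*(-1 + W)
c(s, Y) = -1/5 (c(s, Y) = 1/(-5) = -1/5)
g(j, v) = -1/5 + v
b(5)*81 + g(f(-4, 2), -6) = (5*(-1 + 5))*81 + (-1/5 - 6) = (5*4)*81 - 31/5 = 20*81 - 31/5 = 1620 - 31/5 = 8069/5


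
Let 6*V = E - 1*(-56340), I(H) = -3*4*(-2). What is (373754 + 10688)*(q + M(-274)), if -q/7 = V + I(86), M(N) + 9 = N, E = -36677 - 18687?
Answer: -1833403898/3 ≈ -6.1113e+8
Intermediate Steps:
E = -55364
M(N) = -9 + N
I(H) = 24 (I(H) = -12*(-2) = 24)
V = 488/3 (V = (-55364 - 1*(-56340))/6 = (-55364 + 56340)/6 = (⅙)*976 = 488/3 ≈ 162.67)
q = -3920/3 (q = -7*(488/3 + 24) = -7*560/3 = -3920/3 ≈ -1306.7)
(373754 + 10688)*(q + M(-274)) = (373754 + 10688)*(-3920/3 + (-9 - 274)) = 384442*(-3920/3 - 283) = 384442*(-4769/3) = -1833403898/3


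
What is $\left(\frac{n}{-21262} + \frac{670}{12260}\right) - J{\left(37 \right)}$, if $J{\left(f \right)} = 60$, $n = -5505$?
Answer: $- \frac{388964759}{6516803} \approx -59.686$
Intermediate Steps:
$\left(\frac{n}{-21262} + \frac{670}{12260}\right) - J{\left(37 \right)} = \left(- \frac{5505}{-21262} + \frac{670}{12260}\right) - 60 = \left(\left(-5505\right) \left(- \frac{1}{21262}\right) + 670 \cdot \frac{1}{12260}\right) - 60 = \left(\frac{5505}{21262} + \frac{67}{1226}\right) - 60 = \frac{2043421}{6516803} - 60 = - \frac{388964759}{6516803}$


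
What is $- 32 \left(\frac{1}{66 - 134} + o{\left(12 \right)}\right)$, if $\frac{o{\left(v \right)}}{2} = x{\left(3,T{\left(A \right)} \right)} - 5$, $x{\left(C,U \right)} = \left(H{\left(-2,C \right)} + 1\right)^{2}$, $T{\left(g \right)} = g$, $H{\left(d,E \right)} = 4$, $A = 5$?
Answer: $- \frac{21752}{17} \approx -1279.5$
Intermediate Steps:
$x{\left(C,U \right)} = 25$ ($x{\left(C,U \right)} = \left(4 + 1\right)^{2} = 5^{2} = 25$)
$o{\left(v \right)} = 40$ ($o{\left(v \right)} = 2 \left(25 - 5\right) = 2 \cdot 20 = 40$)
$- 32 \left(\frac{1}{66 - 134} + o{\left(12 \right)}\right) = - 32 \left(\frac{1}{66 - 134} + 40\right) = - 32 \left(\frac{1}{-68} + 40\right) = - 32 \left(- \frac{1}{68} + 40\right) = \left(-32\right) \frac{2719}{68} = - \frac{21752}{17}$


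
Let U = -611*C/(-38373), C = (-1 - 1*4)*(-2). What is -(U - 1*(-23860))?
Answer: -915585890/38373 ≈ -23860.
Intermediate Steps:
C = 10 (C = (-1 - 4)*(-2) = -5*(-2) = 10)
U = 6110/38373 (U = -611*10/(-38373) = -6110*(-1/38373) = 6110/38373 ≈ 0.15923)
-(U - 1*(-23860)) = -(6110/38373 - 1*(-23860)) = -(6110/38373 + 23860) = -1*915585890/38373 = -915585890/38373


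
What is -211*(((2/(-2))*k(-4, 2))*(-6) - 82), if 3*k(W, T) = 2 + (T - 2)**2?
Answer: 16458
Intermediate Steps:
k(W, T) = 2/3 + (-2 + T)**2/3 (k(W, T) = (2 + (T - 2)**2)/3 = (2 + (-2 + T)**2)/3 = 2/3 + (-2 + T)**2/3)
-211*(((2/(-2))*k(-4, 2))*(-6) - 82) = -211*(((2/(-2))*(2/3 + (-2 + 2)**2/3))*(-6) - 82) = -211*(((2*(-1/2))*(2/3 + (1/3)*0**2))*(-6) - 82) = -211*(-(2/3 + (1/3)*0)*(-6) - 82) = -211*(-(2/3 + 0)*(-6) - 82) = -211*(-1*2/3*(-6) - 82) = -211*(-2/3*(-6) - 82) = -211*(4 - 82) = -211*(-78) = 16458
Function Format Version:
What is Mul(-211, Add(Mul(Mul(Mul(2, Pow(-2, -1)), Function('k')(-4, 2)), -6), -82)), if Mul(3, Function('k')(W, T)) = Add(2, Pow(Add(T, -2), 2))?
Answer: 16458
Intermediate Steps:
Function('k')(W, T) = Add(Rational(2, 3), Mul(Rational(1, 3), Pow(Add(-2, T), 2))) (Function('k')(W, T) = Mul(Rational(1, 3), Add(2, Pow(Add(T, -2), 2))) = Mul(Rational(1, 3), Add(2, Pow(Add(-2, T), 2))) = Add(Rational(2, 3), Mul(Rational(1, 3), Pow(Add(-2, T), 2))))
Mul(-211, Add(Mul(Mul(Mul(2, Pow(-2, -1)), Function('k')(-4, 2)), -6), -82)) = Mul(-211, Add(Mul(Mul(Mul(2, Pow(-2, -1)), Add(Rational(2, 3), Mul(Rational(1, 3), Pow(Add(-2, 2), 2)))), -6), -82)) = Mul(-211, Add(Mul(Mul(Mul(2, Rational(-1, 2)), Add(Rational(2, 3), Mul(Rational(1, 3), Pow(0, 2)))), -6), -82)) = Mul(-211, Add(Mul(Mul(-1, Add(Rational(2, 3), Mul(Rational(1, 3), 0))), -6), -82)) = Mul(-211, Add(Mul(Mul(-1, Add(Rational(2, 3), 0)), -6), -82)) = Mul(-211, Add(Mul(Mul(-1, Rational(2, 3)), -6), -82)) = Mul(-211, Add(Mul(Rational(-2, 3), -6), -82)) = Mul(-211, Add(4, -82)) = Mul(-211, -78) = 16458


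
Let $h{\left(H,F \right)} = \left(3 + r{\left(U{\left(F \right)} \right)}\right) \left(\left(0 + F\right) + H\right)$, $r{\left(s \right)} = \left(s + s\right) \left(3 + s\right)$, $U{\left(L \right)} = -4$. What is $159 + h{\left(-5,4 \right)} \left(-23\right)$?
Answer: $412$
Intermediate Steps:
$r{\left(s \right)} = 2 s \left(3 + s\right)$
$h{\left(H,F \right)} = 11 F + 11 H$ ($h{\left(H,F \right)} = \left(3 + 2 \left(-4\right) \left(3 - 4\right)\right) \left(\left(0 + F\right) + H\right) = \left(3 + 2 \left(-4\right) \left(-1\right)\right) \left(F + H\right) = \left(3 + 8\right) \left(F + H\right) = 11 \left(F + H\right) = 11 F + 11 H$)
$159 + h{\left(-5,4 \right)} \left(-23\right) = 159 + \left(11 \cdot 4 + 11 \left(-5\right)\right) \left(-23\right) = 159 + \left(44 - 55\right) \left(-23\right) = 159 - -253 = 159 + 253 = 412$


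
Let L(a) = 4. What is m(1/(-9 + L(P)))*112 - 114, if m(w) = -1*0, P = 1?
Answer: -114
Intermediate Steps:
m(w) = 0
m(1/(-9 + L(P)))*112 - 114 = 0*112 - 114 = 0 - 114 = -114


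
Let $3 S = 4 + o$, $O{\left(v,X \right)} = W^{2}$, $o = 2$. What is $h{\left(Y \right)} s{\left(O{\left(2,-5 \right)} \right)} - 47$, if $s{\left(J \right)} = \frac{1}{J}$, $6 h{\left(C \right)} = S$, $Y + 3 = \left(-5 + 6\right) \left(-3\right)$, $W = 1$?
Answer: $- \frac{140}{3} \approx -46.667$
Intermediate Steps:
$O{\left(v,X \right)} = 1$ ($O{\left(v,X \right)} = 1^{2} = 1$)
$Y = -6$ ($Y = -3 + \left(-5 + 6\right) \left(-3\right) = -3 + 1 \left(-3\right) = -3 - 3 = -6$)
$S = 2$ ($S = \frac{4 + 2}{3} = \frac{1}{3} \cdot 6 = 2$)
$h{\left(C \right)} = \frac{1}{3}$ ($h{\left(C \right)} = \frac{1}{6} \cdot 2 = \frac{1}{3}$)
$h{\left(Y \right)} s{\left(O{\left(2,-5 \right)} \right)} - 47 = \frac{1}{3 \cdot 1} - 47 = \frac{1}{3} \cdot 1 - 47 = \frac{1}{3} - 47 = - \frac{140}{3}$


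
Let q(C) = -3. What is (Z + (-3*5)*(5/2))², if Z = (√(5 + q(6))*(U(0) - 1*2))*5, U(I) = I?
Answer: 6425/4 + 750*√2 ≈ 2666.9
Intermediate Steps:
Z = -10*√2 (Z = (√(5 - 3)*(0 - 1*2))*5 = (√2*(0 - 2))*5 = (√2*(-2))*5 = -2*√2*5 = -10*√2 ≈ -14.142)
(Z + (-3*5)*(5/2))² = (-10*√2 + (-3*5)*(5/2))² = (-10*√2 - 75/2)² = (-75/2 - 10*√2)²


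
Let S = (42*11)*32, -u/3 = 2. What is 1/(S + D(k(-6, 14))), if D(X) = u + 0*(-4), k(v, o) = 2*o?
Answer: 1/14778 ≈ 6.7668e-5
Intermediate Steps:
u = -6 (u = -3*2 = -6)
S = 14784 (S = 462*32 = 14784)
D(X) = -6 (D(X) = -6 + 0*(-4) = -6 + 0 = -6)
1/(S + D(k(-6, 14))) = 1/(14784 - 6) = 1/14778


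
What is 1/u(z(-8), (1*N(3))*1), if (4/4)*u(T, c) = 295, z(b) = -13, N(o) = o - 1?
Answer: 1/295 ≈ 0.0033898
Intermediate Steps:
N(o) = -1 + o
u(T, c) = 295
1/u(z(-8), (1*N(3))*1) = 1/295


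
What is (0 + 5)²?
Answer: 25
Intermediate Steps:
(0 + 5)² = 5² = 25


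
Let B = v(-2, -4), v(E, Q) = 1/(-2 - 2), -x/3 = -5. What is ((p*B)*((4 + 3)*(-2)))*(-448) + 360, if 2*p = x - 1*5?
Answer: -7480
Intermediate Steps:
x = 15 (x = -3*(-5) = 15)
v(E, Q) = -1/4 (v(E, Q) = 1/(-4) = -1/4)
p = 5 (p = (15 - 1*5)/2 = (15 - 5)/2 = (1/2)*10 = 5)
B = -1/4 ≈ -0.25000
((p*B)*((4 + 3)*(-2)))*(-448) + 360 = ((5*(-1/4))*((4 + 3)*(-2)))*(-448) + 360 = -35*(-2)/4*(-448) + 360 = -5/4*(-14)*(-448) + 360 = (35/2)*(-448) + 360 = -7840 + 360 = -7480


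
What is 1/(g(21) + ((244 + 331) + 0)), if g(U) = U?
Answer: 1/596 ≈ 0.0016779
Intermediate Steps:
1/(g(21) + ((244 + 331) + 0)) = 1/(21 + ((244 + 331) + 0)) = 1/(21 + (575 + 0)) = 1/(21 + 575) = 1/596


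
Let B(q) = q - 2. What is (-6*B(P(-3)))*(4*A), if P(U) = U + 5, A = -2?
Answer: 0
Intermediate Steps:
P(U) = 5 + U
B(q) = -2 + q
(-6*B(P(-3)))*(4*A) = (-6*(-2 + (5 - 3)))*(4*(-2)) = -6*(-2 + 2)*(-8) = -6*0*(-8) = 0*(-8) = 0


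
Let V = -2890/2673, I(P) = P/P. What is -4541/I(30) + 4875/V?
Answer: -5230873/578 ≈ -9050.0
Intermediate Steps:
I(P) = 1
V = -2890/2673 (V = -2890*1/2673 = -2890/2673 ≈ -1.0812)
-4541/I(30) + 4875/V = -4541/1 + 4875/(-2890/2673) = -4541*1 + 4875*(-2673/2890) = -4541 - 2606175/578 = -5230873/578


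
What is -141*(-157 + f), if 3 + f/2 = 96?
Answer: -4089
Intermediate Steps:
f = 186 (f = -6 + 2*96 = -6 + 192 = 186)
-141*(-157 + f) = -141*(-157 + 186) = -141*29 = -4089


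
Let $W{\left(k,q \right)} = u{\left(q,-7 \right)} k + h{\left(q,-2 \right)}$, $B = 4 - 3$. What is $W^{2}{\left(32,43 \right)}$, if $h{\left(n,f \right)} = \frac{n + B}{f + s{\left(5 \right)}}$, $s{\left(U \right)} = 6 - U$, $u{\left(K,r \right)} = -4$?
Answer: $29584$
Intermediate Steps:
$B = 1$
$h{\left(n,f \right)} = \frac{1 + n}{1 + f}$ ($h{\left(n,f \right)} = \frac{n + 1}{f + \left(6 - 5\right)} = \frac{1 + n}{f + \left(6 - 5\right)} = \frac{1 + n}{f + 1} = \frac{1 + n}{1 + f}$)
$W{\left(k,q \right)} = -1 - q - 4 k$ ($W{\left(k,q \right)} = - 4 k + \frac{1 + q}{1 - 2} = - 4 k + \frac{1 + q}{-1} = - 4 k - \left(1 + q\right) = -1 - q - 4 k$)
$W^{2}{\left(32,43 \right)} = \left(-1 - 43 - 128\right)^{2} = \left(-172\right)^{2} = 29584$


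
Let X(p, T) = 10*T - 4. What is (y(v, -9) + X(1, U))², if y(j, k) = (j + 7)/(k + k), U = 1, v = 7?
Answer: 2209/81 ≈ 27.272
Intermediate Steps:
y(j, k) = (7 + j)/(2*k) (y(j, k) = (7 + j)/((2*k)) = (7 + j)*(1/(2*k)) = (7 + j)/(2*k))
X(p, T) = -4 + 10*T
(y(v, -9) + X(1, U))² = ((½)*(7 + 7)/(-9) + (-4 + 10*1))² = ((½)*(-⅑)*14 + (-4 + 10))² = (-7/9 + 6)² = (47/9)² = 2209/81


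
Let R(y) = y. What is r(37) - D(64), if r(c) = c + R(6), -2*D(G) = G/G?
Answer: 87/2 ≈ 43.500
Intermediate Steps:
D(G) = -½ (D(G) = -G/(2*G) = -½*1 = -½)
r(c) = 6 + c (r(c) = c + 6 = 6 + c)
r(37) - D(64) = (6 + 37) - 1*(-½) = 43 + ½ = 87/2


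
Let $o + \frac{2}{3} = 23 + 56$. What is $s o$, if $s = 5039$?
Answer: $\frac{1184165}{3} \approx 3.9472 \cdot 10^{5}$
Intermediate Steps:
$o = \frac{235}{3}$ ($o = - \frac{2}{3} + \left(23 + 56\right) = - \frac{2}{3} + 79 = \frac{235}{3} \approx 78.333$)
$s o = 5039 \cdot \frac{235}{3} = \frac{1184165}{3}$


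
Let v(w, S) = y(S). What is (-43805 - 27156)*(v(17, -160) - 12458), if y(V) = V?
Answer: 895385898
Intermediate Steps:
v(w, S) = S
(-43805 - 27156)*(v(17, -160) - 12458) = (-43805 - 27156)*(-160 - 12458) = -70961*(-12618) = 895385898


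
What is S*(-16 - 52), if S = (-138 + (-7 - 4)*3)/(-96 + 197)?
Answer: 11628/101 ≈ 115.13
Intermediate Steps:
S = -171/101 (S = (-138 - 11*3)/101 = (-138 - 33)*(1/101) = -171*1/101 = -171/101 ≈ -1.6931)
S*(-16 - 52) = -171*(-16 - 52)/101 = -171/101*(-68) = 11628/101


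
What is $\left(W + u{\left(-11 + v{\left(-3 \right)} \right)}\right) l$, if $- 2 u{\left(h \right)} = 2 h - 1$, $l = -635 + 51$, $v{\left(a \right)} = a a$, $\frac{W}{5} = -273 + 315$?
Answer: $-124100$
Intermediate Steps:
$W = 210$ ($W = 5 \left(-273 + 315\right) = 5 \cdot 42 = 210$)
$v{\left(a \right)} = a^{2}$
$l = -584$
$u{\left(h \right)} = \frac{1}{2} - h$ ($u{\left(h \right)} = - \frac{2 h - 1}{2} = - \frac{-1 + 2 h}{2} = \frac{1}{2} - h$)
$\left(W + u{\left(-11 + v{\left(-3 \right)} \right)}\right) l = \left(210 + \left(\frac{1}{2} - \left(-11 + \left(-3\right)^{2}\right)\right)\right) \left(-584\right) = \left(210 + \left(\frac{1}{2} - \left(-11 + 9\right)\right)\right) \left(-584\right) = \left(210 + \left(\frac{1}{2} - -2\right)\right) \left(-584\right) = \left(210 + \left(\frac{1}{2} + 2\right)\right) \left(-584\right) = \left(210 + \frac{5}{2}\right) \left(-584\right) = \frac{425}{2} \left(-584\right) = -124100$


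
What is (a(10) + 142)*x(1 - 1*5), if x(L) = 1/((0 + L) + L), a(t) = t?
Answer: -19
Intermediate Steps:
x(L) = 1/(2*L) (x(L) = 1/(L + L) = 1/(2*L))
(a(10) + 142)*x(1 - 1*5) = (10 + 142)*(1/(2*(1 - 1*5))) = 152*(1/(2*(1 - 5))) = 152*((½)/(-4)) = 152*((½)*(-¼)) = 152*(-⅛) = -19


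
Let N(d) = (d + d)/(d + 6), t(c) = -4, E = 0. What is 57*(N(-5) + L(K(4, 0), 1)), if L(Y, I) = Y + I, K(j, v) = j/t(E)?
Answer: -570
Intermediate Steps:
K(j, v) = -j/4 (K(j, v) = j/(-4) = j*(-1/4) = -j/4)
N(d) = 2*d/(6 + d) (N(d) = (2*d)/(6 + d) = 2*d/(6 + d))
L(Y, I) = I + Y
57*(N(-5) + L(K(4, 0), 1)) = 57*(2*(-5)/(6 - 5) + (1 - 1/4*4)) = 57*(2*(-5)/1 + (1 - 1)) = 57*(2*(-5)*1 + 0) = 57*(-10 + 0) = 57*(-10) = -570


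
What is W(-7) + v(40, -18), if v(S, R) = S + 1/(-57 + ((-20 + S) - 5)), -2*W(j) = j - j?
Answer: 1679/42 ≈ 39.976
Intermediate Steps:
W(j) = 0 (W(j) = -(j - j)/2 = -1/2*0 = 0)
v(S, R) = S + 1/(-82 + S) (v(S, R) = S + 1/(-57 + (-25 + S)) = S + 1/(-82 + S))
W(-7) + v(40, -18) = 0 + (1 + 40**2 - 82*40)/(-82 + 40) = 0 + (1 + 1600 - 3280)/(-42) = 0 - 1/42*(-1679) = 0 + 1679/42 = 1679/42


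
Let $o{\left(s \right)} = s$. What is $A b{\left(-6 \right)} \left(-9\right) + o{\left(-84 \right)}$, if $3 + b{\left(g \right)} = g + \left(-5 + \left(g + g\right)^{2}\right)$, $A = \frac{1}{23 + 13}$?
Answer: $- \frac{233}{2} \approx -116.5$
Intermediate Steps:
$A = \frac{1}{36} \approx 0.027778$
$b{\left(g \right)} = -8 + g + 4 g^{2}$ ($b{\left(g \right)} = -3 + \left(g + \left(-5 + \left(g + g\right)^{2}\right)\right) = -3 + \left(g + \left(-5 + \left(2 g\right)^{2}\right)\right) = -3 + \left(g + \left(-5 + 4 g^{2}\right)\right) = -3 + \left(-5 + g + 4 g^{2}\right) = -8 + g + 4 g^{2}$)
$A b{\left(-6 \right)} \left(-9\right) + o{\left(-84 \right)} = \frac{-8 - 6 + 4 \left(-6\right)^{2}}{36} \left(-9\right) - 84 = \frac{-8 - 6 + 4 \cdot 36}{36} \left(-9\right) - 84 = \frac{-8 - 6 + 144}{36} \left(-9\right) - 84 = \frac{1}{36} \cdot 130 \left(-9\right) - 84 = \frac{65}{18} \left(-9\right) - 84 = - \frac{65}{2} - 84 = - \frac{233}{2}$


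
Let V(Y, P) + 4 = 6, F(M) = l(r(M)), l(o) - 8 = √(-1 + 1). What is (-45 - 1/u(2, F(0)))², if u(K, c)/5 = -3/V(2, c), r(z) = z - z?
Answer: 452929/225 ≈ 2013.0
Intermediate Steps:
r(z) = 0
l(o) = 8 (l(o) = 8 + √(-1 + 1) = 8 + √0 = 8 + 0 = 8)
F(M) = 8
V(Y, P) = 2 (V(Y, P) = -4 + 6 = 2)
u(K, c) = -15/2 (u(K, c) = 5*(-3/2) = -15/2)
(-45 - 1/u(2, F(0)))² = (-45 - 1/(-15/2))² = (-45 - 1*(-2/15))² = (-45 + 2/15)² = (-673/15)² = 452929/225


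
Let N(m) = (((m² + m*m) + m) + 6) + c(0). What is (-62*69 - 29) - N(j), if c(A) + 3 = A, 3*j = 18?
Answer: -4388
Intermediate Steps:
j = 6 (j = (⅓)*18 = 6)
c(A) = -3 + A
N(m) = 3 + m + 2*m² (N(m) = (((m² + m*m) + m) + 6) + (-3 + 0) = (((m² + m²) + m) + 6) - 3 = ((2*m² + m) + 6) - 3 = ((m + 2*m²) + 6) - 3 = (6 + m + 2*m²) - 3 = 3 + m + 2*m²)
(-62*69 - 29) - N(j) = (-62*69 - 29) - (3 + 6 + 2*6²) = (-4278 - 29) - (3 + 6 + 2*36) = -4307 - (3 + 6 + 72) = -4307 - 1*81 = -4307 - 81 = -4388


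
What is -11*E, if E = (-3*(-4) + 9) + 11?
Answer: -352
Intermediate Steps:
E = 32 (E = (12 + 9) + 11 = 21 + 11 = 32)
-11*E = -11*32 = -352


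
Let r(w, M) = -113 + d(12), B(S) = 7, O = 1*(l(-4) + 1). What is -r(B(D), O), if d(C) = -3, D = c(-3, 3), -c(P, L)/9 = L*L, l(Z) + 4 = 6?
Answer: 116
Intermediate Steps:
l(Z) = 2 (l(Z) = -4 + 6 = 2)
c(P, L) = -9*L² (c(P, L) = -9*L*L = -9*L²)
D = -81 (D = -9*3² = -9*9 = -81)
O = 3 (O = 1*(2 + 1) = 1*3 = 3)
r(w, M) = -116 (r(w, M) = -113 - 3 = -116)
-r(B(D), O) = -1*(-116) = 116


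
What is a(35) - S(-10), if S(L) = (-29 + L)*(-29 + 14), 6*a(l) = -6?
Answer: -586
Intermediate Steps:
a(l) = -1 (a(l) = (⅙)*(-6) = -1)
S(L) = 435 - 15*L (S(L) = (-29 + L)*(-15) = 435 - 15*L)
a(35) - S(-10) = -1 - (435 - 15*(-10)) = -1 - (435 + 150) = -1 - 1*585 = -1 - 585 = -586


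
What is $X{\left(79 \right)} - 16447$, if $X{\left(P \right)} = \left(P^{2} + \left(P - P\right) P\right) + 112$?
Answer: $-10094$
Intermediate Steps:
$X{\left(P \right)} = 112 + P^{2}$ ($X{\left(P \right)} = \left(P^{2} + 0 P\right) + 112 = \left(P^{2} + 0\right) + 112 = P^{2} + 112 = 112 + P^{2}$)
$X{\left(79 \right)} - 16447 = \left(112 + 79^{2}\right) - 16447 = \left(112 + 6241\right) - 16447 = 6353 - 16447 = -10094$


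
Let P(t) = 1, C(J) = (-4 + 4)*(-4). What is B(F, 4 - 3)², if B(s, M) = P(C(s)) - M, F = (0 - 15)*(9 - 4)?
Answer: 0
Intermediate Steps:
C(J) = 0 (C(J) = 0*(-4) = 0)
F = -75 (F = -15*5 = -75)
B(s, M) = 1 - M
B(F, 4 - 3)² = (1 - (4 - 3))² = (1 - 1*1)² = (1 - 1)² = 0² = 0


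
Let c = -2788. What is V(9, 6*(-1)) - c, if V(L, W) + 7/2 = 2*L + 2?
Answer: 5609/2 ≈ 2804.5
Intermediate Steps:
V(L, W) = -3/2 + 2*L (V(L, W) = -7/2 + (2*L + 2) = -7/2 + (2 + 2*L) = -3/2 + 2*L)
V(9, 6*(-1)) - c = (-3/2 + 2*9) - 1*(-2788) = (-3/2 + 18) + 2788 = 33/2 + 2788 = 5609/2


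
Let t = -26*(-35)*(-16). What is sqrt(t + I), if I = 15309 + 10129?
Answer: 7*sqrt(222) ≈ 104.30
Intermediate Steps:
I = 25438
t = -14560 (t = 910*(-16) = -14560)
sqrt(t + I) = sqrt(-14560 + 25438) = sqrt(10878) = 7*sqrt(222)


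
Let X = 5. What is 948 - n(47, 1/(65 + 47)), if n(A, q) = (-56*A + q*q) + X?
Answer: 44844799/12544 ≈ 3575.0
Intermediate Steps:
n(A, q) = 5 + q² - 56*A (n(A, q) = (-56*A + q*q) + 5 = (-56*A + q²) + 5 = (q² - 56*A) + 5 = 5 + q² - 56*A)
948 - n(47, 1/(65 + 47)) = 948 - (5 + (1/(65 + 47))² - 56*47) = 948 - (5 + (1/112)² - 2632) = 948 - (5 + 1/12544 - 2632) = 948 - 1*(-32953087/12544) = 948 + 32953087/12544 = 44844799/12544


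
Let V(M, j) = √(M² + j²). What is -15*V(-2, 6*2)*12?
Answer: -360*√37 ≈ -2189.8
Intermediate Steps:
-15*V(-2, 6*2)*12 = -15*√((-2)² + (6*2)²)*12 = -15*√(4 + 12²)*12 = -15*√(4 + 144)*12 = -30*√37*12 = -360*√37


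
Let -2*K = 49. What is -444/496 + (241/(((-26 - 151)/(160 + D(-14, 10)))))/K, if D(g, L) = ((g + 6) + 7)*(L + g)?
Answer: 8839249/1075452 ≈ 8.2191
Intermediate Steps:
K = -49/2 (K = -1/2*49 = -49/2 ≈ -24.500)
D(g, L) = (13 + g)*(L + g) (D(g, L) = ((6 + g) + 7)*(L + g) = (13 + g)*(L + g))
-444/496 + (241/(((-26 - 151)/(160 + D(-14, 10)))))/K = -444/496 + (241/(((-26 - 151)/(160 + ((-14)**2 + 13*10 + 13*(-14) + 10*(-14))))))/(-49/2) = -444*1/496 + (241/((-177/(160 + (196 + 130 - 182 - 140)))))*(-2/49) = -111/124 + (241/((-177/(160 + 4))))*(-2/49) = -111/124 + (241/((-177/164)))*(-2/49) = -111/124 + (241/((-177*1/164)))*(-2/49) = -111/124 + (241/(-177/164))*(-2/49) = -111/124 + (241*(-164/177))*(-2/49) = -111/124 - 39524/177*(-2/49) = -111/124 + 79048/8673 = 8839249/1075452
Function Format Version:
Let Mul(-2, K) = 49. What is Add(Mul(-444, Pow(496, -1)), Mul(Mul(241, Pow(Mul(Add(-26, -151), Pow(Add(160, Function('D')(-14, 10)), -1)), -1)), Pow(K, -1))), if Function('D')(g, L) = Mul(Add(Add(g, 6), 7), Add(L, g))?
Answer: Rational(8839249, 1075452) ≈ 8.2191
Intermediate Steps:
K = Rational(-49, 2) (K = Mul(Rational(-1, 2), 49) = Rational(-49, 2) ≈ -24.500)
Function('D')(g, L) = Mul(Add(13, g), Add(L, g)) (Function('D')(g, L) = Mul(Add(Add(6, g), 7), Add(L, g)) = Mul(Add(13, g), Add(L, g)))
Add(Mul(-444, Pow(496, -1)), Mul(Mul(241, Pow(Mul(Add(-26, -151), Pow(Add(160, Function('D')(-14, 10)), -1)), -1)), Pow(K, -1))) = Add(Mul(-444, Pow(496, -1)), Mul(Mul(241, Pow(Mul(Add(-26, -151), Pow(Add(160, Add(Pow(-14, 2), Mul(13, 10), Mul(13, -14), Mul(10, -14))), -1)), -1)), Pow(Rational(-49, 2), -1))) = Add(Mul(-444, Rational(1, 496)), Mul(Mul(241, Pow(Mul(-177, Pow(Add(160, Add(196, 130, -182, -140)), -1)), -1)), Rational(-2, 49))) = Add(Rational(-111, 124), Mul(Mul(241, Pow(Mul(-177, Pow(Add(160, 4), -1)), -1)), Rational(-2, 49))) = Add(Rational(-111, 124), Mul(Mul(241, Pow(Mul(-177, Pow(164, -1)), -1)), Rational(-2, 49))) = Add(Rational(-111, 124), Mul(Mul(241, Pow(Mul(-177, Rational(1, 164)), -1)), Rational(-2, 49))) = Add(Rational(-111, 124), Mul(Mul(241, Pow(Rational(-177, 164), -1)), Rational(-2, 49))) = Add(Rational(-111, 124), Mul(Mul(241, Rational(-164, 177)), Rational(-2, 49))) = Add(Rational(-111, 124), Mul(Rational(-39524, 177), Rational(-2, 49))) = Add(Rational(-111, 124), Rational(79048, 8673)) = Rational(8839249, 1075452)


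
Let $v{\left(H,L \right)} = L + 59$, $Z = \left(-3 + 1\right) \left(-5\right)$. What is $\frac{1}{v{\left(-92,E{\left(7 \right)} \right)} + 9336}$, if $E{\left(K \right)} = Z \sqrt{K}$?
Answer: $\frac{1879}{17653065} - \frac{2 \sqrt{7}}{17653065} \approx 0.00010614$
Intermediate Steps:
$Z = 10$ ($Z = \left(-2\right) \left(-5\right) = 10$)
$E{\left(K \right)} = 10 \sqrt{K}$
$v{\left(H,L \right)} = 59 + L$
$\frac{1}{v{\left(-92,E{\left(7 \right)} \right)} + 9336} = \frac{1}{\left(59 + 10 \sqrt{7}\right) + 9336} = \frac{1}{9395 + 10 \sqrt{7}}$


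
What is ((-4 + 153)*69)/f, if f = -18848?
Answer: -10281/18848 ≈ -0.54547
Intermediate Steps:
((-4 + 153)*69)/f = ((-4 + 153)*69)/(-18848) = (149*69)*(-1/18848) = 10281*(-1/18848) = -10281/18848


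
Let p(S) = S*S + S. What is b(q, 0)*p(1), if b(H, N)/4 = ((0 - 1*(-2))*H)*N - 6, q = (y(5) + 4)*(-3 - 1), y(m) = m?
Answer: -48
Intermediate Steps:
q = -36 (q = (5 + 4)*(-3 - 1) = 9*(-4) = -36)
b(H, N) = -24 + 8*H*N (b(H, N) = 4*(((0 - 1*(-2))*H)*N - 6) = 4*(((0 + 2)*H)*N - 6) = 4*((2*H)*N - 6) = 4*(2*H*N - 6) = 4*(-6 + 2*H*N) = -24 + 8*H*N)
p(S) = S + S² (p(S) = S² + S = S + S²)
b(q, 0)*p(1) = (-24 + 8*(-36)*0)*(1*(1 + 1)) = (-24 + 0)*(1*2) = -24*2 = -48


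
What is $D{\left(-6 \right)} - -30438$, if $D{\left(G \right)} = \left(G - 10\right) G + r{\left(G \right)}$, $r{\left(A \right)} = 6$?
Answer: $30540$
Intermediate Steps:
$D{\left(G \right)} = 6 + G \left(-10 + G\right)$ ($D{\left(G \right)} = \left(G - 10\right) G + 6 = \left(-10 + G\right) G + 6 = G \left(-10 + G\right) + 6 = 6 + G \left(-10 + G\right)$)
$D{\left(-6 \right)} - -30438 = \left(6 + \left(-6\right)^{2} - -60\right) - -30438 = \left(6 + 36 + 60\right) + 30438 = 102 + 30438 = 30540$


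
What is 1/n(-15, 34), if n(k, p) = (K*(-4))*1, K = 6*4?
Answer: -1/96 ≈ -0.010417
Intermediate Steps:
K = 24
n(k, p) = -96 (n(k, p) = (24*(-4))*1 = -96*1 = -96)
1/n(-15, 34) = 1/(-96) = -1/96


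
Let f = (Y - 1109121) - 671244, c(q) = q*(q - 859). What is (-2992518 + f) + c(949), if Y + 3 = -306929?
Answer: -4994405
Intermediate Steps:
Y = -306932 (Y = -3 - 306929 = -306932)
c(q) = q*(-859 + q)
f = -2087297 (f = (-306932 - 1109121) - 671244 = -1416053 - 671244 = -2087297)
(-2992518 + f) + c(949) = (-2992518 - 2087297) + 949*(-859 + 949) = -5079815 + 949*90 = -5079815 + 85410 = -4994405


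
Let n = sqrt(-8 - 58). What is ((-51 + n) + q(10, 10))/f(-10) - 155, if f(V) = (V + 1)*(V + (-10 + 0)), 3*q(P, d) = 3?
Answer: -2795/18 + I*sqrt(66)/180 ≈ -155.28 + 0.045134*I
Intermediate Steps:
q(P, d) = 1 (q(P, d) = (1/3)*3 = 1)
f(V) = (1 + V)*(-10 + V) (f(V) = (1 + V)*(V - 10) = (1 + V)*(-10 + V))
n = I*sqrt(66) (n = sqrt(-66) = I*sqrt(66) ≈ 8.124*I)
((-51 + n) + q(10, 10))/f(-10) - 155 = ((-51 + I*sqrt(66)) + 1)/(-10 + (-10)**2 - 9*(-10)) - 155 = (-50 + I*sqrt(66))/(-10 + 100 + 90) - 155 = (-50 + I*sqrt(66))/180 - 155 = (-50 + I*sqrt(66))*(1/180) - 155 = (-5/18 + I*sqrt(66)/180) - 155 = -2795/18 + I*sqrt(66)/180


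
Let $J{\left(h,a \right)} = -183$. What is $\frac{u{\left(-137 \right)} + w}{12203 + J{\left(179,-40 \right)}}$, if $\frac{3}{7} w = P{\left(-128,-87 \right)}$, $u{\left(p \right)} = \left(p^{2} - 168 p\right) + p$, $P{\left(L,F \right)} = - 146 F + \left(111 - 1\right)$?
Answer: $\frac{53657}{9015} \approx 5.952$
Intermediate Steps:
$P{\left(L,F \right)} = 110 - 146 F$ ($P{\left(L,F \right)} = - 146 F + 110 = 110 - 146 F$)
$u{\left(p \right)} = p^{2} - 167 p$
$w = \frac{89684}{3}$ ($w = \frac{7 \left(110 - -12702\right)}{3} = \frac{7 \left(110 + 12702\right)}{3} = \frac{7}{3} \cdot 12812 = \frac{89684}{3} \approx 29895.0$)
$\frac{u{\left(-137 \right)} + w}{12203 + J{\left(179,-40 \right)}} = \frac{- 137 \left(-167 - 137\right) + \frac{89684}{3}}{12203 - 183} = \frac{\left(-137\right) \left(-304\right) + \frac{89684}{3}}{12020} = \left(41648 + \frac{89684}{3}\right) \frac{1}{12020} = \frac{214628}{3} \cdot \frac{1}{12020} = \frac{53657}{9015}$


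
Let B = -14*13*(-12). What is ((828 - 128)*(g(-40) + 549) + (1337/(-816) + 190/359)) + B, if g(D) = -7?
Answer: 111782418353/292944 ≈ 3.8158e+5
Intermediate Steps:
B = 2184 (B = -182*(-12) = 2184)
((828 - 128)*(g(-40) + 549) + (1337/(-816) + 190/359)) + B = ((828 - 128)*(-7 + 549) + (1337/(-816) + 190/359)) + 2184 = (700*542 + (1337*(-1/816) + 190*(1/359))) + 2184 = (379400 + (-1337/816 + 190/359)) + 2184 = (379400 - 324943/292944) + 2184 = 111142628657/292944 + 2184 = 111782418353/292944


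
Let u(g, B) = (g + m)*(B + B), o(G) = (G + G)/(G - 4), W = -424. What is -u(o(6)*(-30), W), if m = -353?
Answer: -451984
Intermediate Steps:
o(G) = 2*G/(-4 + G) (o(G) = (2*G)/(-4 + G) = 2*G/(-4 + G))
u(g, B) = 2*B*(-353 + g) (u(g, B) = (g - 353)*(B + B) = (-353 + g)*(2*B) = 2*B*(-353 + g))
-u(o(6)*(-30), W) = -2*(-424)*(-353 + (2*6/(-4 + 6))*(-30)) = -2*(-424)*(-353 + (2*6/2)*(-30)) = -2*(-424)*(-353 + (2*6*(1/2))*(-30)) = -2*(-424)*(-353 + 6*(-30)) = -2*(-424)*(-353 - 180) = -2*(-424)*(-533) = -1*451984 = -451984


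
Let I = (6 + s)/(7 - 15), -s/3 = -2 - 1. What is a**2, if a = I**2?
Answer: 50625/4096 ≈ 12.360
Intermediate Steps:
s = 9 (s = -3*(-2 - 1) = -3*(-3) = 9)
I = -15/8 (I = (6 + 9)/(7 - 15) = 15/(-8) = 15*(-1/8) = -15/8 ≈ -1.8750)
a = 225/64 (a = (-15/8)**2 = 225/64 ≈ 3.5156)
a**2 = (225/64)**2 = 50625/4096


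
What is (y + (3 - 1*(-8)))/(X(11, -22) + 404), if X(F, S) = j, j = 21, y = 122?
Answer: 133/425 ≈ 0.31294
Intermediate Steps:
X(F, S) = 21
(y + (3 - 1*(-8)))/(X(11, -22) + 404) = (122 + (3 - 1*(-8)))/(21 + 404) = (122 + (3 + 8))/425 = (122 + 11)*(1/425) = 133*(1/425) = 133/425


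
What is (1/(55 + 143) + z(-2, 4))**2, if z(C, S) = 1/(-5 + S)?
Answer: 38809/39204 ≈ 0.98992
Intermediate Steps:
(1/(55 + 143) + z(-2, 4))**2 = (1/(55 + 143) + 1/(-5 + 4))**2 = (1/198 + 1/(-1))**2 = (1/198 - 1)**2 = (-197/198)**2 = 38809/39204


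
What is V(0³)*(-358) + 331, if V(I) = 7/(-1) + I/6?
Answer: 2837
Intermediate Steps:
V(I) = -7 + I/6 (V(I) = 7*(-1) + I*(⅙) = -7 + I/6)
V(0³)*(-358) + 331 = (-7 + (⅙)*0³)*(-358) + 331 = (-7 + (⅙)*0)*(-358) + 331 = (-7 + 0)*(-358) + 331 = -7*(-358) + 331 = 2506 + 331 = 2837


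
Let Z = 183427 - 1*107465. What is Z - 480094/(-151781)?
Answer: 11530068416/151781 ≈ 75965.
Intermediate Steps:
Z = 75962 (Z = 183427 - 107465 = 75962)
Z - 480094/(-151781) = 75962 - 480094/(-151781) = 75962 - 480094*(-1)/151781 = 75962 - 1*(-480094/151781) = 75962 + 480094/151781 = 11530068416/151781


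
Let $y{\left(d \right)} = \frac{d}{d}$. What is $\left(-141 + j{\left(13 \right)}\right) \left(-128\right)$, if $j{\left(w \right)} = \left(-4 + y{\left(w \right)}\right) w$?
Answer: $23040$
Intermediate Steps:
$y{\left(d \right)} = 1$
$j{\left(w \right)} = - 3 w$ ($j{\left(w \right)} = \left(-4 + 1\right) w = - 3 w$)
$\left(-141 + j{\left(13 \right)}\right) \left(-128\right) = \left(-141 - 39\right) \left(-128\right) = \left(-180\right) \left(-128\right) = 23040$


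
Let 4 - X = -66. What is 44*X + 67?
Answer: 3147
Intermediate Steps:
X = 70 (X = 4 - 1*(-66) = 4 + 66 = 70)
44*X + 67 = 44*70 + 67 = 3080 + 67 = 3147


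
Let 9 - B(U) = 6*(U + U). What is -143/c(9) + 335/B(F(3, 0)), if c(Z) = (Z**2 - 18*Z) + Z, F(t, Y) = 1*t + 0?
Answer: -2251/216 ≈ -10.421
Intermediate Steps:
F(t, Y) = t (F(t, Y) = t + 0 = t)
B(U) = 9 - 12*U (B(U) = 9 - 6*(U + U) = 9 - 6*2*U = 9 - 12*U)
c(Z) = Z**2 - 17*Z
-143/c(9) + 335/B(F(3, 0)) = -143*1/(9*(-17 + 9)) + 335/(9 - 12*3) = -143/(9*(-8)) + 335/(9 - 36) = -143/(-72) + 335/(-27) = -143*(-1/72) + 335*(-1/27) = 143/72 - 335/27 = -2251/216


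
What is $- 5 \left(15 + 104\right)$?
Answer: $-595$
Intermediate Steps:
$- 5 \left(15 + 104\right) = \left(-5\right) 119 = -595$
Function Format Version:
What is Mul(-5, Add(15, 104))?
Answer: -595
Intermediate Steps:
Mul(-5, Add(15, 104)) = Mul(-5, 119) = -595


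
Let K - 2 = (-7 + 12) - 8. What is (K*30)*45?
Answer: -1350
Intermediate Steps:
K = -1 (K = 2 + ((-7 + 12) - 8) = 2 + (5 - 8) = 2 - 3 = -1)
(K*30)*45 = -1*30*45 = -30*45 = -1350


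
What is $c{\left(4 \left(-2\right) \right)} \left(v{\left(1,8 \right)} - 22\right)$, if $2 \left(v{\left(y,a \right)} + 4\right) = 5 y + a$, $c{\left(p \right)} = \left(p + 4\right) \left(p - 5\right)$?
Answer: $-1014$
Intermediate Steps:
$c{\left(p \right)} = \left(-5 + p\right) \left(4 + p\right)$ ($c{\left(p \right)} = \left(4 + p\right) \left(-5 + p\right) = \left(-5 + p\right) \left(4 + p\right)$)
$v{\left(y,a \right)} = -4 + \frac{a}{2} + \frac{5 y}{2}$ ($v{\left(y,a \right)} = -4 + \frac{5 y + a}{2} = -4 + \frac{a + 5 y}{2} = -4 + \left(\frac{a}{2} + \frac{5 y}{2}\right) = -4 + \frac{a}{2} + \frac{5 y}{2}$)
$c{\left(4 \left(-2\right) \right)} \left(v{\left(1,8 \right)} - 22\right) = \left(-20 + \left(4 \left(-2\right)\right)^{2} - 4 \left(-2\right)\right) \left(\left(-4 + \frac{1}{2} \cdot 8 + \frac{5}{2} \cdot 1\right) - 22\right) = \left(-20 + \left(-8\right)^{2} - -8\right) \left(\left(-4 + 4 + \frac{5}{2}\right) - 22\right) = \left(-20 + 64 + 8\right) \left(\frac{5}{2} - 22\right) = 52 \left(- \frac{39}{2}\right) = -1014$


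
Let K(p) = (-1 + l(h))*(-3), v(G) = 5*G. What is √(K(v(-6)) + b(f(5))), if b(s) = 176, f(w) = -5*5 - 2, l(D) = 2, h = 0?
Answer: √173 ≈ 13.153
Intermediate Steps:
f(w) = -27 (f(w) = -25 - 2 = -27)
K(p) = -3 (K(p) = (-1 + 2)*(-3) = 1*(-3) = -3)
√(K(v(-6)) + b(f(5))) = √(-3 + 176) = √173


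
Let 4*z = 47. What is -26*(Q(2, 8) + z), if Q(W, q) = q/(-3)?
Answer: -1417/6 ≈ -236.17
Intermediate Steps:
z = 47/4 (z = (¼)*47 = 47/4 ≈ 11.750)
Q(W, q) = -q/3 (Q(W, q) = q*(-⅓) = -q/3)
-26*(Q(2, 8) + z) = -26*(-⅓*8 + 47/4) = -26*(-8/3 + 47/4) = -26*109/12 = -1417/6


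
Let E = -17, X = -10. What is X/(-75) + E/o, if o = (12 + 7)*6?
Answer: -3/190 ≈ -0.015789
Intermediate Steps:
o = 114 (o = 19*6 = 114)
X/(-75) + E/o = -10/(-75) - 17/114 = -10*(-1/75) - 17*1/114 = 2/15 - 17/114 = -3/190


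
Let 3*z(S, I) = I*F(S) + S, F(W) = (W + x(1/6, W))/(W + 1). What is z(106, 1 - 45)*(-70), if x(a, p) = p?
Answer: -140980/321 ≈ -439.19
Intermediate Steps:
F(W) = 2*W/(1 + W) (F(W) = (W + W)/(W + 1) = (2*W)/(1 + W) = 2*W/(1 + W))
z(S, I) = S/3 + 2*I*S/(3*(1 + S)) (z(S, I) = (I*(2*S/(1 + S)) + S)/3 = (2*I*S/(1 + S) + S)/3 = (S + 2*I*S/(1 + S))/3 = S/3 + 2*I*S/(3*(1 + S)))
z(106, 1 - 45)*(-70) = ((⅓)*106*(1 + 106 + 2*(1 - 45))/(1 + 106))*(-70) = ((⅓)*106*(1 + 106 + 2*(-44))/107)*(-70) = ((⅓)*106*(1/107)*(1 + 106 - 88))*(-70) = ((⅓)*106*(1/107)*19)*(-70) = (2014/321)*(-70) = -140980/321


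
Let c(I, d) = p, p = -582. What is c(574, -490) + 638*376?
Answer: 239306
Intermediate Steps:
c(I, d) = -582
c(574, -490) + 638*376 = -582 + 638*376 = -582 + 239888 = 239306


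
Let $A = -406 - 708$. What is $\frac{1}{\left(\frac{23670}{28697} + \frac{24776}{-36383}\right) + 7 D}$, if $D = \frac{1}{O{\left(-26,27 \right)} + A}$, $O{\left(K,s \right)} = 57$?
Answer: $\frac{157656525601}{21634416487} \approx 7.2873$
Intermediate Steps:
$A = -1114$
$D = - \frac{1}{1057}$ ($D = \frac{1}{57 - 1114} = \frac{1}{-1057} = - \frac{1}{1057} \approx -0.00094607$)
$\frac{1}{\left(\frac{23670}{28697} + \frac{24776}{-36383}\right) + 7 D} = \frac{1}{\left(\frac{23670}{28697} + \frac{24776}{-36383}\right) + 7 \left(- \frac{1}{1057}\right)} = \frac{1}{\left(23670 \cdot \frac{1}{28697} + 24776 \left(- \frac{1}{36383}\right)\right) - \frac{1}{151}} = \frac{1}{\left(\frac{23670}{28697} - \frac{24776}{36383}\right) - \frac{1}{151}} = \frac{1}{\frac{150188738}{1044082951} - \frac{1}{151}} = \frac{1}{\frac{21634416487}{157656525601}} = \frac{157656525601}{21634416487}$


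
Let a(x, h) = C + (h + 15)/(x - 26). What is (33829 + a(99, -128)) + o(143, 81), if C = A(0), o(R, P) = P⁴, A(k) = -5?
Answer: 3144879672/73 ≈ 4.3081e+7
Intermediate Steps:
C = -5
a(x, h) = -5 + (15 + h)/(-26 + x) (a(x, h) = -5 + (h + 15)/(x - 26) = -5 + (15 + h)/(-26 + x))
(33829 + a(99, -128)) + o(143, 81) = (33829 + (145 - 128 - 5*99)/(-26 + 99)) + 81⁴ = (33829 + (145 - 128 - 495)/73) + 43046721 = (33829 + (1/73)*(-478)) + 43046721 = (33829 - 478/73) + 43046721 = 2469039/73 + 43046721 = 3144879672/73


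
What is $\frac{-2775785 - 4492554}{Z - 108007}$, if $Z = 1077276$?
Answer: $- \frac{7268339}{969269} \approx -7.4988$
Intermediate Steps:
$\frac{-2775785 - 4492554}{Z - 108007} = \frac{-2775785 - 4492554}{1077276 - 108007} = - \frac{7268339}{969269}$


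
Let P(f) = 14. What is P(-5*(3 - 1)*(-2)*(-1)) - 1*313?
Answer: -299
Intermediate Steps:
P(-5*(3 - 1)*(-2)*(-1)) - 1*313 = 14 - 1*313 = 14 - 313 = -299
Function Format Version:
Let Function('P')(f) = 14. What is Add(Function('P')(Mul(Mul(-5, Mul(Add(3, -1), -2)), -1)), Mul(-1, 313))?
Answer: -299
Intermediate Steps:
Add(Function('P')(Mul(Mul(-5, Mul(Add(3, -1), -2)), -1)), Mul(-1, 313)) = Add(14, Mul(-1, 313)) = Add(14, -313) = -299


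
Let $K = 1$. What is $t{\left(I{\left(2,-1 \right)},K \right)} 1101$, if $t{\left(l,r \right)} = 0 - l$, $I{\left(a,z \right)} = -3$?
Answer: $3303$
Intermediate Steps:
$t{\left(l,r \right)} = - l$
$t{\left(I{\left(2,-1 \right)},K \right)} 1101 = \left(-1\right) \left(-3\right) 1101 = 3 \cdot 1101 = 3303$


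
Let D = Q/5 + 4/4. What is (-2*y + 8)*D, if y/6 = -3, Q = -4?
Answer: 44/5 ≈ 8.8000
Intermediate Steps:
y = -18 (y = 6*(-3) = -18)
D = 1/5 (D = -4/5 + 4/4 = -4*1/5 + 4*(1/4) = -4/5 + 1 = 1/5 ≈ 0.20000)
(-2*y + 8)*D = (-2*(-18) + 8)*(1/5) = (36 + 8)*(1/5) = 44*(1/5) = 44/5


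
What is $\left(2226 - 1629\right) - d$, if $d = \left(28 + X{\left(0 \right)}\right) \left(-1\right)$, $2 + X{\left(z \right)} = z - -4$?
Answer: $627$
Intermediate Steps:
$X{\left(z \right)} = 2 + z$ ($X{\left(z \right)} = -2 + \left(z - -4\right) = -2 + \left(z + 4\right) = -2 + \left(4 + z\right) = 2 + z$)
$d = -30$ ($d = \left(28 + \left(2 + 0\right)\right) \left(-1\right) = \left(28 + 2\right) \left(-1\right) = 30 \left(-1\right) = -30$)
$\left(2226 - 1629\right) - d = \left(2226 - 1629\right) - -30 = 597 + 30 = 627$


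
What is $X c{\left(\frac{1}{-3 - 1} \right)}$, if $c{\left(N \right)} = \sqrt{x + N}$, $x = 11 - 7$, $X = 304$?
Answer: $152 \sqrt{15} \approx 588.69$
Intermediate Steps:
$x = 4$
$c{\left(N \right)} = \sqrt{4 + N}$
$X c{\left(\frac{1}{-3 - 1} \right)} = 304 \sqrt{4 + \frac{1}{-3 - 1}} = 304 \sqrt{4 + \frac{1}{-4}} = 304 \sqrt{4 - \frac{1}{4}} = 304 \sqrt{\frac{15}{4}} = 304 \frac{\sqrt{15}}{2} = 152 \sqrt{15}$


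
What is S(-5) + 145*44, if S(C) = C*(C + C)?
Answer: 6430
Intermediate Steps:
S(C) = 2*C² (S(C) = C*(2*C) = 2*C²)
S(-5) + 145*44 = 2*(-5)² + 145*44 = 2*25 + 6380 = 50 + 6380 = 6430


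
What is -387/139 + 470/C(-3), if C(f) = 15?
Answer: 11905/417 ≈ 28.549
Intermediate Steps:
-387/139 + 470/C(-3) = -387/139 + 470/15 = -387*1/139 + 470*(1/15) = -387/139 + 94/3 = 11905/417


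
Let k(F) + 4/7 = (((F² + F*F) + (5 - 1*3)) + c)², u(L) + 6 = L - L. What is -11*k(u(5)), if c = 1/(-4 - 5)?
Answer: -34047761/567 ≈ -60049.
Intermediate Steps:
u(L) = -6 (u(L) = -6 + (L - L) = -6 + 0 = -6)
c = -⅑ (c = 1/(-9) = -⅑ ≈ -0.11111)
k(F) = -4/7 + (17/9 + 2*F²)² (k(F) = -4/7 + (((F² + F*F) + (5 - 1*3)) - ⅑)² = -4/7 + (((F² + F²) + (5 - 3)) - ⅑)² = -4/7 + ((2*F² + 2) - ⅑)² = -4/7 + ((2 + 2*F²) - ⅑)² = -4/7 + (17/9 + 2*F²)²)
-11*k(u(5)) = -11*(-4/7 + (17 + 18*(-6)²)²/81) = -11*(-4/7 + (17 + 18*36)²/81) = -11*(-4/7 + (17 + 648)²/81) = -11*(-4/7 + (1/81)*665²) = -11*(-4/7 + (1/81)*442225) = -11*(-4/7 + 442225/81) = -11*3095251/567 = -34047761/567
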